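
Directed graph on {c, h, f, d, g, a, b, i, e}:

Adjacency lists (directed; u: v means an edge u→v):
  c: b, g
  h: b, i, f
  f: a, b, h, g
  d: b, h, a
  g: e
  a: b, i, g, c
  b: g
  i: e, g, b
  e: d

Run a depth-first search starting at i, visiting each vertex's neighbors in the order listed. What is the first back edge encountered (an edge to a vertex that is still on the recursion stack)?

g->e

DFS from i (visiting each vertex's neighbors in the order listed); mark gray on enter, black on exit:
i gray
  e gray
    d gray
      b gray
        g gray
          g→e: e is gray → back edge
First back edge: g → e.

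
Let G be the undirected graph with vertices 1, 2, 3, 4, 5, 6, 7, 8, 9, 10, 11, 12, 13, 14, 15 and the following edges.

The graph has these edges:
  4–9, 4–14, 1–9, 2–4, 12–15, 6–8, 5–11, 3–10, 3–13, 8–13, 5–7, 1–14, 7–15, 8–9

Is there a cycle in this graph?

Yes

DFS, tracking each vertex's parent; an edge to a visited non-parent vertex closes a cycle.
Start from 14:
visit 14 (parent –)
  visit 1 (parent 14)
    1–14: parent, skip
    visit 9 (parent 1)
      visit 4 (parent 9)
        4–9: parent, skip
        4–14: 14 visited and ≠ parent → cycle
Cycle: 14 – 1 – 9 – 4 – 14.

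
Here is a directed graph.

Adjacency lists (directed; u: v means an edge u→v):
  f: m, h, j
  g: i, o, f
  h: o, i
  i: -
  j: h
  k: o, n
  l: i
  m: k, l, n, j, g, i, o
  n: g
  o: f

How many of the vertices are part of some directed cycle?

8

A vertex is on a directed cycle iff it belongs to a strongly connected component of size ≥ 2 (or has a self-loop).
The vertices on cycles are {f, g, h, j, k, m, n, o} — 8 in total.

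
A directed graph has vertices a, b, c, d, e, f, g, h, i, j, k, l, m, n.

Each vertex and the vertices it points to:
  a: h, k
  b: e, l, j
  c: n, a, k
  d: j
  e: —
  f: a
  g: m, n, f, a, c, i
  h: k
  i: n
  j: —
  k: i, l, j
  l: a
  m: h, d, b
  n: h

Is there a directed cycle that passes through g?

No

g lies on a cycle iff there is a path from g back to itself.
Exploring from g, it never reaches itself; equivalently, its strongly connected component is a singleton.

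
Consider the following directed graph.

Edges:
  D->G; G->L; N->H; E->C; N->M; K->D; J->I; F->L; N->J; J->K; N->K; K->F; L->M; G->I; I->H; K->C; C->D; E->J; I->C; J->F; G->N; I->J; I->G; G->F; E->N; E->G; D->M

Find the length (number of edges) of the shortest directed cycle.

For each vertex v, BFS finds the shortest path from v back to v.
The shortest such closed walk is G → I → G, length 2.

2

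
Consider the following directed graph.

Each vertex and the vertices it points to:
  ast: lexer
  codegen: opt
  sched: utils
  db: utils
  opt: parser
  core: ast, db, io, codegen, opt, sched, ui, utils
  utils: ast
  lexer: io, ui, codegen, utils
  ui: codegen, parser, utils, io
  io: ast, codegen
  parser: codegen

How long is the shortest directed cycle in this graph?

3

For each vertex v, BFS finds the shortest path from v back to v.
The shortest such closed walk is opt → parser → codegen → opt, length 3.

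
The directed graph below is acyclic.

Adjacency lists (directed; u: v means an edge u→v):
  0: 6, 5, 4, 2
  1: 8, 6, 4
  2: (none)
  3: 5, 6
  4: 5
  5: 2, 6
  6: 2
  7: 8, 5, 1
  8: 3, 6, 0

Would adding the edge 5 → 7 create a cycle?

Adding 5→7 creates a cycle iff 7 can already reach 5.
Path from 7: 7 → 5.
So 7 → … → 5 → 7 is a cycle.

Yes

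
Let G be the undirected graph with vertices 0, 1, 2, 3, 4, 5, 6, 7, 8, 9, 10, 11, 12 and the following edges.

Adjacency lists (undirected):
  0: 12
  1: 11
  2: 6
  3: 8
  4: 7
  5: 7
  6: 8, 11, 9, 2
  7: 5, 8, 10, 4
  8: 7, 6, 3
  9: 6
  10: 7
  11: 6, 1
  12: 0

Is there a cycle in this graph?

No

DFS, tracking each vertex's parent; an edge to a visited non-parent vertex closes a cycle.
Start from 5:
visit 5 (parent –)
  visit 7 (parent 5)
    7–5: parent, skip
    visit 8 (parent 7)
      8–7: parent, skip
      visit 6 (parent 8)
        6–8: parent, skip
        visit 11 (parent 6)
          11–6: parent, skip
          visit 1 (parent 11)
            1–11: parent, skip
        visit 9 (parent 6)
          9–6: parent, skip
        visit 2 (parent 6)
          2–6: parent, skip
      visit 3 (parent 8)
        3–8: parent, skip
    visit 10 (parent 7)
      10–7: parent, skip
    visit 4 (parent 7)
      4–7: parent, skip
visit 0 (parent –)
  visit 12 (parent 0)
    12–0: parent, skip
No non-parent visited neighbor found — the graph is a forest.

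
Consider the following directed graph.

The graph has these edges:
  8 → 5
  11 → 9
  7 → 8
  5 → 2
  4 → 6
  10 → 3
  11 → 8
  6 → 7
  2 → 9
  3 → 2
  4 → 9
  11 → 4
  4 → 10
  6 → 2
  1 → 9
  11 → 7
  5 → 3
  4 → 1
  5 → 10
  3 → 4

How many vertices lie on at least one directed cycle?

A vertex is on a directed cycle iff it belongs to a strongly connected component of size ≥ 2 (or has a self-loop).
The vertices on cycles are {3, 4, 5, 6, 7, 8, 10} — 7 in total.

7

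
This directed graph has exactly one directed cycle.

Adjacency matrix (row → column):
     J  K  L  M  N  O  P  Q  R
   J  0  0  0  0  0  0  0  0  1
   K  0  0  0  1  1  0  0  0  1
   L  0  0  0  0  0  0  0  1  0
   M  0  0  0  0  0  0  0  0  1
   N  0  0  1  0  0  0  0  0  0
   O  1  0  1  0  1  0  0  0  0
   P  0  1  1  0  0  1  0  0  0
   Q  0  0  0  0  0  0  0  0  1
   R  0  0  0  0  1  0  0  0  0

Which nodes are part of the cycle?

DFS with gray/black marking from L:
L gray
  Q gray
    R gray
      N gray
        N→L: L is gray → back edge
Back edge closes the cycle L → Q → R → N → L; its vertices are {L, N, Q, R}.

L, N, Q, R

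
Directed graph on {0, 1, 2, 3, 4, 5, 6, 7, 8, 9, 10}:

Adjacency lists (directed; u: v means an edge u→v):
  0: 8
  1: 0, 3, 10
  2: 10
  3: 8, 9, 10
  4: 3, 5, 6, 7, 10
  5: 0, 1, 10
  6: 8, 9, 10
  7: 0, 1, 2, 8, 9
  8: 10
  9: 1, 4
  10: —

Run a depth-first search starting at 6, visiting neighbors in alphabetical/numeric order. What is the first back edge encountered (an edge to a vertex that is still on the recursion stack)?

3->9

DFS from 6 (visiting neighbors in alphabetical/numeric order); mark gray on enter, black on exit:
6 gray
  8 gray
    10 gray
    10 black
  8 black
  9 gray
    1 gray
      0 gray
        0→8: 8 black — skip
      0 black
      3 gray
        3→8: 8 black — skip
        3→9: 9 is gray → back edge
First back edge: 3 → 9.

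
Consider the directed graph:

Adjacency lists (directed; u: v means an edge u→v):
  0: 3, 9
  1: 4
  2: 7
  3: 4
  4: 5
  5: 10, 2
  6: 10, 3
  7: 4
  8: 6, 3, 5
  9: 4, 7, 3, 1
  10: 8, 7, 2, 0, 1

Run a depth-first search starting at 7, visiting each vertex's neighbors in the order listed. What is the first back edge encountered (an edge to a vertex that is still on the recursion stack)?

DFS from 7 (visiting each vertex's neighbors in the order listed); mark gray on enter, black on exit:
7 gray
  4 gray
    5 gray
      10 gray
        8 gray
          6 gray
            6→10: 10 is gray → back edge
First back edge: 6 → 10.

6->10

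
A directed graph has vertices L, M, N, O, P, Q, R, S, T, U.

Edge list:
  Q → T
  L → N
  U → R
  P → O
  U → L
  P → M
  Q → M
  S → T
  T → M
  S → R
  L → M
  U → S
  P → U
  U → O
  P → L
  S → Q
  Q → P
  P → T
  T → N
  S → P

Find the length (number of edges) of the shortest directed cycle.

3

For each vertex v, BFS finds the shortest path from v back to v.
The shortest such closed walk is P → U → S → P, length 3.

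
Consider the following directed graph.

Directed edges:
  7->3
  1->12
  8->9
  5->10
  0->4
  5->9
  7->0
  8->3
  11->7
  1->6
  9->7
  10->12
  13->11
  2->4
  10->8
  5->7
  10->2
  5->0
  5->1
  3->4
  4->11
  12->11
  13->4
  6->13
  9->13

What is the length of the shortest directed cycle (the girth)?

For each vertex v, BFS finds the shortest path from v back to v.
The shortest such closed walk is 0 → 4 → 11 → 7 → 0, length 4.

4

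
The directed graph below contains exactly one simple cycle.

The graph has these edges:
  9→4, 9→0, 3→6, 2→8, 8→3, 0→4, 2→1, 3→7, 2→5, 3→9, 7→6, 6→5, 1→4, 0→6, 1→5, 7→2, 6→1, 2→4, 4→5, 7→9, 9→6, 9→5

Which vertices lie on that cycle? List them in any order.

DFS with gray/black marking from 8:
8 gray
  3 gray
    7 gray
      6 gray
        5 gray
        5 black
        1 gray
          4 gray
            4→5: 5 black — skip
          4 black
          1→5: 5 black — skip
        1 black
      6 black
      9 gray
        9→4: 4 black — skip
        9→5: 5 black — skip
        0 gray
          0→6: 6 black — skip
          0→4: 4 black — skip
        0 black
        9→6: 6 black — skip
      9 black
      2 gray
        2→1: 1 black — skip
        2→4: 4 black — skip
        2→8: 8 is gray → back edge
Back edge closes the cycle 8 → 3 → 7 → 2 → 8; its vertices are {2, 3, 7, 8}.

2, 3, 7, 8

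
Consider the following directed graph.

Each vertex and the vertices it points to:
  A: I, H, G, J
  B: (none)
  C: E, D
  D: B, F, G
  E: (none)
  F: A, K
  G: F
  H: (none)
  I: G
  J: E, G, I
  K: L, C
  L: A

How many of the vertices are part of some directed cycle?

9

A vertex is on a directed cycle iff it belongs to a strongly connected component of size ≥ 2 (or has a self-loop).
The vertices on cycles are {A, C, D, F, G, I, J, K, L} — 9 in total.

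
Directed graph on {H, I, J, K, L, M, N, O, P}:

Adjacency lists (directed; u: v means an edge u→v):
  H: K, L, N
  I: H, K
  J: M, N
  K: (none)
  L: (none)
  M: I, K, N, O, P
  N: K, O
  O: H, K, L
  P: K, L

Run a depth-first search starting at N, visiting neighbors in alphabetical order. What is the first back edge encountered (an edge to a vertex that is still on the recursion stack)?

DFS from N (visiting neighbors in alphabetical order); mark gray on enter, black on exit:
N gray
  K gray
  K black
  O gray
    H gray
      H→K: K black — skip
      L gray
      L black
      H→N: N is gray → back edge
First back edge: H → N.

H→N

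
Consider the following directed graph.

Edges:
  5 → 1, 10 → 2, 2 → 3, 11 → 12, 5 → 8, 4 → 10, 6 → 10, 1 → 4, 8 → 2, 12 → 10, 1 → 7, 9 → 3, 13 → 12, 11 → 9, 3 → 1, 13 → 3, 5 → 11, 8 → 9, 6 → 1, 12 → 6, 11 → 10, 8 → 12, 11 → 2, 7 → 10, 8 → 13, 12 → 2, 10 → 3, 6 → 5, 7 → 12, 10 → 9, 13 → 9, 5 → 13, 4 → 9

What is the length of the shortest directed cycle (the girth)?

4

For each vertex v, BFS finds the shortest path from v back to v.
The shortest such closed walk is 6 → 5 → 13 → 12 → 6, length 4.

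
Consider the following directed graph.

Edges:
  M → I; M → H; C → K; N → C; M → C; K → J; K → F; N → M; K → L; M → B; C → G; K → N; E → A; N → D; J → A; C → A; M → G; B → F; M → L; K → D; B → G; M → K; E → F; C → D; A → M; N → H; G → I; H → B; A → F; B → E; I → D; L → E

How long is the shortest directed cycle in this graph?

For each vertex v, BFS finds the shortest path from v back to v.
The shortest such closed walk is N → C → K → N, length 3.

3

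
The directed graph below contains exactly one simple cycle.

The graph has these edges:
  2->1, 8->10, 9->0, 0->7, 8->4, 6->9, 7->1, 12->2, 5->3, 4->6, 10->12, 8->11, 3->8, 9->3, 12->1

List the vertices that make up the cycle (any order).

DFS with gray/black marking from 3:
3 gray
  8 gray
    4 gray
      6 gray
        9 gray
          9→3: 3 is gray → back edge
Back edge closes the cycle 3 → 8 → 4 → 6 → 9 → 3; its vertices are {3, 4, 6, 8, 9}.

3, 4, 6, 8, 9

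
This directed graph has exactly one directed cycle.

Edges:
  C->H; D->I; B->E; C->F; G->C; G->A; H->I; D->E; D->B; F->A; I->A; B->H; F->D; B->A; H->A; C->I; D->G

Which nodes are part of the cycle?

C, D, F, G

DFS with gray/black marking from G:
G gray
  C gray
    H gray
      A gray
      A black
      I gray
        I→A: A black — skip
      I black
    H black
    C→I: I black — skip
    F gray
      D gray
        D→I: I black — skip
        E gray
        E black
        B gray
          B→H: H black — skip
          B→A: A black — skip
          B→E: E black — skip
        B black
        D→G: G is gray → back edge
Back edge closes the cycle G → C → F → D → G; its vertices are {C, D, F, G}.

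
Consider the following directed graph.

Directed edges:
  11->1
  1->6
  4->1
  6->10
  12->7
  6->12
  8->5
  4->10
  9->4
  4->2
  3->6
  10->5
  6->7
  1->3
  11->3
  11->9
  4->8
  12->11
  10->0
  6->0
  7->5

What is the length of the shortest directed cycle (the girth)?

4

For each vertex v, BFS finds the shortest path from v back to v.
The shortest such closed walk is 1 → 6 → 12 → 11 → 1, length 4.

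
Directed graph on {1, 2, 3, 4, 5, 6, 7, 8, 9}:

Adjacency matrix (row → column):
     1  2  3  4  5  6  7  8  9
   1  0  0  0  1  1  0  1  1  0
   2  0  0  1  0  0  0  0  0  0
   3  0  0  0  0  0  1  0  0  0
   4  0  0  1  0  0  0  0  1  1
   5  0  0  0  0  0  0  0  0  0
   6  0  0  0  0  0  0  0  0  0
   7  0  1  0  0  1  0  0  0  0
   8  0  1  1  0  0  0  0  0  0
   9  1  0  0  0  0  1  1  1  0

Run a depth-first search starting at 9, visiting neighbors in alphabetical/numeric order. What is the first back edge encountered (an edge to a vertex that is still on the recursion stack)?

DFS from 9 (visiting neighbors in alphabetical/numeric order); mark gray on enter, black on exit:
9 gray
  1 gray
    4 gray
      3 gray
        6 gray
        6 black
      3 black
      8 gray
        2 gray
          2→3: 3 black — skip
        2 black
        8→3: 3 black — skip
      8 black
      4→9: 9 is gray → back edge
First back edge: 4 → 9.

4→9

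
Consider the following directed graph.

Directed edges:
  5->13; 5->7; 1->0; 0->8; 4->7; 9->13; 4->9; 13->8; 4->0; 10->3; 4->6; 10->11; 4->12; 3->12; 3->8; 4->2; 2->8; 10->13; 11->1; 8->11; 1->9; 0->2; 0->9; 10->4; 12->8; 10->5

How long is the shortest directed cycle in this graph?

For each vertex v, BFS finds the shortest path from v back to v.
The shortest such closed walk is 11 → 1 → 0 → 8 → 11, length 4.

4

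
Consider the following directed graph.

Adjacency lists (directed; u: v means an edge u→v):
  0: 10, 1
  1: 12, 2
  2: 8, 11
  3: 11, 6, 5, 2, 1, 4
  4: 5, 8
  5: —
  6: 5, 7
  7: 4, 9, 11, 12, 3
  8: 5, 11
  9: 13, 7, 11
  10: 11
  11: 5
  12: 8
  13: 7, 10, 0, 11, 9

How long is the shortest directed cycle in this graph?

For each vertex v, BFS finds the shortest path from v back to v.
The shortest such closed walk is 9 → 7 → 9, length 2.

2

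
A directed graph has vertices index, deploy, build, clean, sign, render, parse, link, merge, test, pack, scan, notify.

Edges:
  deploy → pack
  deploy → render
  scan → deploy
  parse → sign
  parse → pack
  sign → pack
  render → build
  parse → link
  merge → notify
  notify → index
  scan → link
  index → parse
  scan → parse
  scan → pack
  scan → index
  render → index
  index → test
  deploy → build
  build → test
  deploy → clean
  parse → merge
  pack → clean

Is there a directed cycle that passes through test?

test lies on a cycle iff there is a path from test back to itself.
Exploring from test, it never reaches itself; equivalently, its strongly connected component is a singleton.

No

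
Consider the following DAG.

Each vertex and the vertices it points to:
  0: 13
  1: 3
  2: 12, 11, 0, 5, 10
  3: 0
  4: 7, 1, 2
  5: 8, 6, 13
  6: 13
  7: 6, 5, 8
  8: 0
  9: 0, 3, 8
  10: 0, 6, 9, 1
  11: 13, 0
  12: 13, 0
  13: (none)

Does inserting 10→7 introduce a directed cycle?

No

Adding 10→7 creates a cycle iff 7 can already reach 10.
Explore from 7: no path reaches 10. The graph stays acyclic.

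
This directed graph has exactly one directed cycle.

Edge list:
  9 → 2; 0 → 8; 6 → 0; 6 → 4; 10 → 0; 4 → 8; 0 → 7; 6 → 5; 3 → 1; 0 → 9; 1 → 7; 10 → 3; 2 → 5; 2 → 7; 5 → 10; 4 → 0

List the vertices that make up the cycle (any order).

0, 2, 5, 9, 10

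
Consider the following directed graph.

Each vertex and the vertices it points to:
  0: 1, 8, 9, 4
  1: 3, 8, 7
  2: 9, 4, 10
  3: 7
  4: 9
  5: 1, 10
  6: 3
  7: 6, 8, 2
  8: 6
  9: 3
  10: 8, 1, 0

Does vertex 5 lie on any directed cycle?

No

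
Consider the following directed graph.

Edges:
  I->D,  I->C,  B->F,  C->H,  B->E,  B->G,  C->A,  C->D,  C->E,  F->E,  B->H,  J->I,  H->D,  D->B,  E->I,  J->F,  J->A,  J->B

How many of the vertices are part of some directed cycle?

A vertex is on a directed cycle iff it belongs to a strongly connected component of size ≥ 2 (or has a self-loop).
The vertices on cycles are {B, C, D, E, F, H, I} — 7 in total.

7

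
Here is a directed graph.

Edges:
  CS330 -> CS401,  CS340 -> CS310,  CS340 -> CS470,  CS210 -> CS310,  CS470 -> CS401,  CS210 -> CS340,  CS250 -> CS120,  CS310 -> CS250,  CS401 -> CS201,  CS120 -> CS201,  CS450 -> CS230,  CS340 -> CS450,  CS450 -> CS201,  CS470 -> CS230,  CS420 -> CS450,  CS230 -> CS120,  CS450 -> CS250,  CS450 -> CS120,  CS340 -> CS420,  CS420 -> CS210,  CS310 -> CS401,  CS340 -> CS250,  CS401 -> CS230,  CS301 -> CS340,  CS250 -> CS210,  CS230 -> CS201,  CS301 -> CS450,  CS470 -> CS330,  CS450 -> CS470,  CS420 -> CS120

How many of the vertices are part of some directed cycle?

6

A vertex is on a directed cycle iff it belongs to a strongly connected component of size ≥ 2 (or has a self-loop).
The vertices on cycles are {CS210, CS250, CS310, CS340, CS420, CS450} — 6 in total.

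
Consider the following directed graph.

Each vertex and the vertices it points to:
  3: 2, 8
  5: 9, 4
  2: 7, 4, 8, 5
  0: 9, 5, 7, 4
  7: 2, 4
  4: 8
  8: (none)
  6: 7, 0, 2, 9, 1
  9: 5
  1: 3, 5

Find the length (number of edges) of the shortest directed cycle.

For each vertex v, BFS finds the shortest path from v back to v.
The shortest such closed walk is 7 → 2 → 7, length 2.

2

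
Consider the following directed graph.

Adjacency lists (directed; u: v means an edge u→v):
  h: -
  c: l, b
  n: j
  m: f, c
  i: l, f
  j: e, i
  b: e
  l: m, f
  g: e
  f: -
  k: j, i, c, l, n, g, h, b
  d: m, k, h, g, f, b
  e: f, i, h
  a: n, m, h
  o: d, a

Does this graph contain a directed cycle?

Yes

DFS with white/gray/black marking, starting from j:
j gray
  e gray
    f gray
    f black
    i gray
      l gray
        m gray
          m→f: f black — skip
          c gray
            c→l: l is gray → back edge
Back edge found, so a cycle exists: l → m → c → l.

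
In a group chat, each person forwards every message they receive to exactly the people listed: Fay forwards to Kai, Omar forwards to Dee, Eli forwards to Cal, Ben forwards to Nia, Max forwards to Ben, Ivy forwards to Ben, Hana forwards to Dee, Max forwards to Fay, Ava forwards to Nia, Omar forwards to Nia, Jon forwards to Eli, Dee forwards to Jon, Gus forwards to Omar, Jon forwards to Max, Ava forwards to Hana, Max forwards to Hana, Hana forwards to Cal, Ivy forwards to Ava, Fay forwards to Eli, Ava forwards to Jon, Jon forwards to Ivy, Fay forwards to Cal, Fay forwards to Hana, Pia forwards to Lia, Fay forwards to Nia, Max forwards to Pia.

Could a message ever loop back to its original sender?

Yes

DFS with white/gray/black marking, starting from Jon:
Jon gray
  Eli gray
    Cal gray
    Cal black
  Eli black
  Max gray
    Pia gray
      Lia gray
      Lia black
    Pia black
    Ben gray
      Nia gray
      Nia black
    Ben black
    Hana gray
      Dee gray
        Dee→Jon: Jon is gray → back edge
Back edge found, so a cycle exists: Jon → Max → Hana → Dee → Jon.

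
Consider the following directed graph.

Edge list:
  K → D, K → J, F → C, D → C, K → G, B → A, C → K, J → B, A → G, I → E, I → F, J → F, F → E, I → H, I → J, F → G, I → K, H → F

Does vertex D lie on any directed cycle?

Yes

D is on a cycle iff D can reach itself via ≥1 edge.
D → C → K → D — yes.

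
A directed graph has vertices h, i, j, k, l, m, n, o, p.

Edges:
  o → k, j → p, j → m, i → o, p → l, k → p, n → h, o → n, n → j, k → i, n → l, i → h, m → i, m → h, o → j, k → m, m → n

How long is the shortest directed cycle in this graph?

For each vertex v, BFS finds the shortest path from v back to v.
The shortest such closed walk is o → k → i → o, length 3.

3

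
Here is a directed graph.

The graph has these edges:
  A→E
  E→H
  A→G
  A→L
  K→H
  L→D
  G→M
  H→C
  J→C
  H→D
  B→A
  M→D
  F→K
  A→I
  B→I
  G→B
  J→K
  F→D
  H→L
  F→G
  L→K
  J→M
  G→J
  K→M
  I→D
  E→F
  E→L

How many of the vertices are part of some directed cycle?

8

A vertex is on a directed cycle iff it belongs to a strongly connected component of size ≥ 2 (or has a self-loop).
The vertices on cycles are {A, B, E, F, G, H, K, L} — 8 in total.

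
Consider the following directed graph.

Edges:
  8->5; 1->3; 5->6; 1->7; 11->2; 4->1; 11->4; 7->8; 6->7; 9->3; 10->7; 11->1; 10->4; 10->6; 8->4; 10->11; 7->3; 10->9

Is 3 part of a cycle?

3 lies on a cycle iff there is a path from 3 back to itself.
Exploring from 3, it never reaches itself; equivalently, its strongly connected component is a singleton.

No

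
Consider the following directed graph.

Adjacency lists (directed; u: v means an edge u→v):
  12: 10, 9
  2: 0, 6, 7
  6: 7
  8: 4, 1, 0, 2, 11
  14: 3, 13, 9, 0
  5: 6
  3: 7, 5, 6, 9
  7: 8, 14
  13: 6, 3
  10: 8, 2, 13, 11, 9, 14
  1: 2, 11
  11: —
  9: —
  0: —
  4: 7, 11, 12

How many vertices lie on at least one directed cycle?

12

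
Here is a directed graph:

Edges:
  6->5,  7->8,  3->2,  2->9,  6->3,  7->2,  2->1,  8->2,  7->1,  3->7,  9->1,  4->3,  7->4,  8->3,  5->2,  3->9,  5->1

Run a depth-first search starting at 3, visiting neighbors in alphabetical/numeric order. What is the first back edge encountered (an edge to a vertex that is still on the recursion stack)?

DFS from 3 (visiting neighbors in alphabetical/numeric order); mark gray on enter, black on exit:
3 gray
  2 gray
    1 gray
    1 black
    9 gray
      9→1: 1 black — skip
    9 black
  2 black
  7 gray
    7→1: 1 black — skip
    7→2: 2 black — skip
    4 gray
      4→3: 3 is gray → back edge
First back edge: 4 → 3.

4->3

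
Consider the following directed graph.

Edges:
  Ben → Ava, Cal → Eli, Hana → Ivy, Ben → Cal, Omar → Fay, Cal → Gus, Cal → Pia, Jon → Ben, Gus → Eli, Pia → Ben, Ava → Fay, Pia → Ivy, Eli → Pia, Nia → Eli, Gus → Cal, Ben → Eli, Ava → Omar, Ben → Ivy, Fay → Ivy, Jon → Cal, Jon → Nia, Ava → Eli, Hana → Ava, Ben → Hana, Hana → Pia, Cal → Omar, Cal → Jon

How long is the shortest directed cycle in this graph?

2

For each vertex v, BFS finds the shortest path from v back to v.
The shortest such closed walk is Jon → Cal → Jon, length 2.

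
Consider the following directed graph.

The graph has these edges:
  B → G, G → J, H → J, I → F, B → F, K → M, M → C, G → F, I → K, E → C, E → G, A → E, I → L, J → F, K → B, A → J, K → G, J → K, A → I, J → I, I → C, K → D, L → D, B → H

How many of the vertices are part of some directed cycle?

A vertex is on a directed cycle iff it belongs to a strongly connected component of size ≥ 2 (or has a self-loop).
The vertices on cycles are {B, G, H, I, J, K} — 6 in total.

6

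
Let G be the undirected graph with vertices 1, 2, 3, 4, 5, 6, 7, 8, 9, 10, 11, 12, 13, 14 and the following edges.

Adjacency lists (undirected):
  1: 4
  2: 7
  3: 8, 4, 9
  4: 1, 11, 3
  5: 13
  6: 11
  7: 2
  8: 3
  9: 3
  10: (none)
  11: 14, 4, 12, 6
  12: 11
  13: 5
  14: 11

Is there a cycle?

No

DFS, tracking each vertex's parent; an edge to a visited non-parent vertex closes a cycle.
Start from 11:
visit 11 (parent –)
  visit 14 (parent 11)
    14–11: parent, skip
  visit 4 (parent 11)
    visit 1 (parent 4)
      1–4: parent, skip
    4–11: parent, skip
    visit 3 (parent 4)
      visit 8 (parent 3)
        8–3: parent, skip
      3–4: parent, skip
      visit 9 (parent 3)
        9–3: parent, skip
  visit 12 (parent 11)
    12–11: parent, skip
  visit 6 (parent 11)
    6–11: parent, skip
visit 2 (parent –)
  visit 7 (parent 2)
    7–2: parent, skip
visit 5 (parent –)
  visit 13 (parent 5)
    13–5: parent, skip
visit 10 (parent –)
No non-parent visited neighbor found — the graph is a forest.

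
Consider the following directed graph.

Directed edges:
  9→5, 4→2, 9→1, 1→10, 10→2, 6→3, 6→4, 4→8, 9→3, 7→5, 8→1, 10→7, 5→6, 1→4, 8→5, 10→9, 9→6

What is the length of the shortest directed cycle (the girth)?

For each vertex v, BFS finds the shortest path from v back to v.
The shortest such closed walk is 1 → 4 → 8 → 1, length 3.

3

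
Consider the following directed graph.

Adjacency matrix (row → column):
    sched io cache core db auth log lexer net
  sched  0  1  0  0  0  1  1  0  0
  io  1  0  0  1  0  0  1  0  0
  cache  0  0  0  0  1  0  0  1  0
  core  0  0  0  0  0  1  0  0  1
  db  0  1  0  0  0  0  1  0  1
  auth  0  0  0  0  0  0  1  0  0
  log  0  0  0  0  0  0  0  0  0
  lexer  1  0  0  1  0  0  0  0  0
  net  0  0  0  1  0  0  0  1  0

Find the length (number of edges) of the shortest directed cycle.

For each vertex v, BFS finds the shortest path from v back to v.
The shortest such closed walk is net → core → net, length 2.

2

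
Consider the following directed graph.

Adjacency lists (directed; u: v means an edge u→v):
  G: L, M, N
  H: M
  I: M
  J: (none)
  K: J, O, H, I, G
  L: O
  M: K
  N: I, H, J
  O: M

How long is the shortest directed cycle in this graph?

3

For each vertex v, BFS finds the shortest path from v back to v.
The shortest such closed walk is K → H → M → K, length 3.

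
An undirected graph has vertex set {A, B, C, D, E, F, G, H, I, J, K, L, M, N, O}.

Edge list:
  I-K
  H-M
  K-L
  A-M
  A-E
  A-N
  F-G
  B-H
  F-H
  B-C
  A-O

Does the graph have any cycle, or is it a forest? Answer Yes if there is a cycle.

DFS, tracking each vertex's parent; an edge to a visited non-parent vertex closes a cycle.
Start from A:
visit A (parent –)
  visit E (parent A)
    E–A: parent, skip
  visit O (parent A)
    O–A: parent, skip
  visit N (parent A)
    N–A: parent, skip
  visit M (parent A)
    M–A: parent, skip
    visit H (parent M)
      visit B (parent H)
        visit C (parent B)
          C–B: parent, skip
        B–H: parent, skip
      visit F (parent H)
        visit G (parent F)
          G–F: parent, skip
        F–H: parent, skip
      H–M: parent, skip
visit D (parent –)
visit I (parent –)
  visit K (parent I)
    visit L (parent K)
      L–K: parent, skip
    K–I: parent, skip
visit J (parent –)
No non-parent visited neighbor found — the graph is a forest.

No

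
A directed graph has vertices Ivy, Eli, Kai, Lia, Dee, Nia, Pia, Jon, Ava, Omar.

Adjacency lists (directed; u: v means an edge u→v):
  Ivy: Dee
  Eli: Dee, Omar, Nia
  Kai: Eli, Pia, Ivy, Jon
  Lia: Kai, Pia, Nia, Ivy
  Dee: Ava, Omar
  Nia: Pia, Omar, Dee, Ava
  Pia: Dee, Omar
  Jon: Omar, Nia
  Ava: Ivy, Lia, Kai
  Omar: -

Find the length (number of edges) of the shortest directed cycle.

3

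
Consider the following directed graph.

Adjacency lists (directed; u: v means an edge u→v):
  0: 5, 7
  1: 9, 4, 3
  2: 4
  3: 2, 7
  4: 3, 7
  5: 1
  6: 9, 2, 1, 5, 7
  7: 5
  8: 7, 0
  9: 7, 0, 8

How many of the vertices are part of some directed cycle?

9

A vertex is on a directed cycle iff it belongs to a strongly connected component of size ≥ 2 (or has a self-loop).
The vertices on cycles are {0, 1, 2, 3, 4, 5, 7, 8, 9} — 9 in total.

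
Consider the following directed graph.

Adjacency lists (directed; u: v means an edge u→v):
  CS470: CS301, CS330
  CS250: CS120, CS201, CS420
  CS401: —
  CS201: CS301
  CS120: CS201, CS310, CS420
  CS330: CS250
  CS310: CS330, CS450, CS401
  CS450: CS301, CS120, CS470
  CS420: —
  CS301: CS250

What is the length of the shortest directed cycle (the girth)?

3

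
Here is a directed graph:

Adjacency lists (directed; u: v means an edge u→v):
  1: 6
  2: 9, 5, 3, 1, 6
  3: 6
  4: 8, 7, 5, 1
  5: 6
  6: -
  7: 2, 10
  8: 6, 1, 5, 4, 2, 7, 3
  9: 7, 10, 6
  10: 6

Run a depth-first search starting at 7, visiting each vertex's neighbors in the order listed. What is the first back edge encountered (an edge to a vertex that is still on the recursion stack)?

9→7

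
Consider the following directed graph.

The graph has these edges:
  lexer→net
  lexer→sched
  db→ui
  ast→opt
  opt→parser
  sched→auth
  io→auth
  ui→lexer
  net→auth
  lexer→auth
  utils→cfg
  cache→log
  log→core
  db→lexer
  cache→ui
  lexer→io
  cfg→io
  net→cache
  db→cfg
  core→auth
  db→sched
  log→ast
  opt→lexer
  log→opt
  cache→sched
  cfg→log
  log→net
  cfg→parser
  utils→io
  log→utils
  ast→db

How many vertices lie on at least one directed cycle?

10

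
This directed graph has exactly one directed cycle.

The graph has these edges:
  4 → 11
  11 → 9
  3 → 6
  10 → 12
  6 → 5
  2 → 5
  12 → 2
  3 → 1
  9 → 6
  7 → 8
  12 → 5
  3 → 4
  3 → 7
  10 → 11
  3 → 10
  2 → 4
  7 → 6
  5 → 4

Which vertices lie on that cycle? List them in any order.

DFS with gray/black marking from 4:
4 gray
  11 gray
    9 gray
      6 gray
        5 gray
          5→4: 4 is gray → back edge
Back edge closes the cycle 4 → 11 → 9 → 6 → 5 → 4; its vertices are {4, 5, 6, 9, 11}.

4, 5, 6, 9, 11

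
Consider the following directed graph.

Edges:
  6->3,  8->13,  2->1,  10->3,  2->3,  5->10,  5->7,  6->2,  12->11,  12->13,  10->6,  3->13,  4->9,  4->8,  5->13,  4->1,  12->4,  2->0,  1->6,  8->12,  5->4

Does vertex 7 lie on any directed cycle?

No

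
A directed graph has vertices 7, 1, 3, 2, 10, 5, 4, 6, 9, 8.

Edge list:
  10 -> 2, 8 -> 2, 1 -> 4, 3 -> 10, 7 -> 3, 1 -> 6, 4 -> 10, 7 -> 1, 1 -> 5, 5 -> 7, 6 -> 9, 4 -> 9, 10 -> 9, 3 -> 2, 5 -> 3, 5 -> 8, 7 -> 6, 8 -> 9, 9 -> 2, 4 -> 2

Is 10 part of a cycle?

No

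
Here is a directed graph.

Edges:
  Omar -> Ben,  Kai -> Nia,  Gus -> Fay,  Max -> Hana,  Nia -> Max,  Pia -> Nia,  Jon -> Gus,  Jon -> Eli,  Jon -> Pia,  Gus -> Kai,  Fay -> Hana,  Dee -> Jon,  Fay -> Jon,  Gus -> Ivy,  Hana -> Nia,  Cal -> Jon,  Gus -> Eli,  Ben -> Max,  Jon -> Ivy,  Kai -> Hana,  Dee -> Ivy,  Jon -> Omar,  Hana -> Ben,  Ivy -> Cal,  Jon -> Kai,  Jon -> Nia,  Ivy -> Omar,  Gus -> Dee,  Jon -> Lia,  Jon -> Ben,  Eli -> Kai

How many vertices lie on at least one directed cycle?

10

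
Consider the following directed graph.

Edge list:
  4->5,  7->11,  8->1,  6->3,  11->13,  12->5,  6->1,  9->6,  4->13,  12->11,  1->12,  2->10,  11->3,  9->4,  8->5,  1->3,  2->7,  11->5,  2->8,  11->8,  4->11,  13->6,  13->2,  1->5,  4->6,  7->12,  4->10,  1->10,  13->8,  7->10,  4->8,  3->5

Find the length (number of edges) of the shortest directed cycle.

4

For each vertex v, BFS finds the shortest path from v back to v.
The shortest such closed walk is 11 → 13 → 2 → 7 → 11, length 4.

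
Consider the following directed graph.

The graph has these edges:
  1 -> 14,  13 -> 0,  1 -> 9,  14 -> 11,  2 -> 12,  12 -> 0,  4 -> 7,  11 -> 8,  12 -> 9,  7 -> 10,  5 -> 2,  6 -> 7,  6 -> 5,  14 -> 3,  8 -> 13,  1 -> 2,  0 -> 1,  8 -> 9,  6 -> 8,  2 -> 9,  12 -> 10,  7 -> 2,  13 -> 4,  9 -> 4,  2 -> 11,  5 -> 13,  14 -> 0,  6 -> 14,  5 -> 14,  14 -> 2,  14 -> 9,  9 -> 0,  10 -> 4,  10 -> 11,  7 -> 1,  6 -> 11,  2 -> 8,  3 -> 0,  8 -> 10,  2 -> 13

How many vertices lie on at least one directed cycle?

A vertex is on a directed cycle iff it belongs to a strongly connected component of size ≥ 2 (or has a self-loop).
The vertices on cycles are {0, 1, 2, 3, 4, 7, 8, 9, 10, 11, 12, 13, 14} — 13 in total.

13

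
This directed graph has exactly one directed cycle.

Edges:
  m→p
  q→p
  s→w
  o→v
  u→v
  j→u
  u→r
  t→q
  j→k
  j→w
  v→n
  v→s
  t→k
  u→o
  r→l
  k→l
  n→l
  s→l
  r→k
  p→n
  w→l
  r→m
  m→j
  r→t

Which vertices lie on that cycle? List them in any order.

j, m, r, u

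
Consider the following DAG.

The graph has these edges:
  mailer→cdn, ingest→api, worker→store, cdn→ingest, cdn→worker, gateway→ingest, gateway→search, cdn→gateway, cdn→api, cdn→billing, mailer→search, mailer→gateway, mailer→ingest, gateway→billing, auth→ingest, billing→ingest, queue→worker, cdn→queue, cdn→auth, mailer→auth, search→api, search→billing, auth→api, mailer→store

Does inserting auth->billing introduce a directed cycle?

Adding auth→billing creates a cycle iff billing can already reach auth.
Explore from billing: no path reaches auth. The graph stays acyclic.

No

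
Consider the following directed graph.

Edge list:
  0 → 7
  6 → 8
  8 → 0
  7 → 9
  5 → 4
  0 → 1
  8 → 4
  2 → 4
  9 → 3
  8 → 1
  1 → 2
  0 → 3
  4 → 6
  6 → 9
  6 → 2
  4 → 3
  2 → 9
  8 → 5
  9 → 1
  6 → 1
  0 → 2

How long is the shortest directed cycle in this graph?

3

For each vertex v, BFS finds the shortest path from v back to v.
The shortest such closed walk is 8 → 4 → 6 → 8, length 3.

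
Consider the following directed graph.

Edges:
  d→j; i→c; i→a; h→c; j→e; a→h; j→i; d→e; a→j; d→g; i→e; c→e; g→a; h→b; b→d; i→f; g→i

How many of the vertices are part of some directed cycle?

A vertex is on a directed cycle iff it belongs to a strongly connected component of size ≥ 2 (or has a self-loop).
The vertices on cycles are {a, b, d, g, h, i, j} — 7 in total.

7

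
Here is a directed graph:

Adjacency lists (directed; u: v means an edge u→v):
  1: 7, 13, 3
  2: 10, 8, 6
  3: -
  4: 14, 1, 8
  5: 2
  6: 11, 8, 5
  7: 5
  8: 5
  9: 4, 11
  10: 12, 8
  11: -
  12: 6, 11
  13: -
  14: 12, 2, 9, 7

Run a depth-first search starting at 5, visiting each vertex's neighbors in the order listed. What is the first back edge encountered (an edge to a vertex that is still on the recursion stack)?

DFS from 5 (visiting each vertex's neighbors in the order listed); mark gray on enter, black on exit:
5 gray
  2 gray
    10 gray
      12 gray
        6 gray
          11 gray
          11 black
          8 gray
            8→5: 5 is gray → back edge
First back edge: 8 → 5.

8→5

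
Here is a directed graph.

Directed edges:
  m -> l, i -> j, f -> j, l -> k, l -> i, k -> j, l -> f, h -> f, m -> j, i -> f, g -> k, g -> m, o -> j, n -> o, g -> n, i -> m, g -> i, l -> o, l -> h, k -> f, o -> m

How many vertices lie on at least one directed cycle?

4

A vertex is on a directed cycle iff it belongs to a strongly connected component of size ≥ 2 (or has a self-loop).
The vertices on cycles are {i, l, m, o} — 4 in total.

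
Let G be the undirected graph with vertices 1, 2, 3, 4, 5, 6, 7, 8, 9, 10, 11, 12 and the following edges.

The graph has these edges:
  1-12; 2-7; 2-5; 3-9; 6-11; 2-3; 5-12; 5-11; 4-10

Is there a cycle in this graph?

DFS, tracking each vertex's parent; an edge to a visited non-parent vertex closes a cycle.
Start from 1:
visit 1 (parent –)
  visit 12 (parent 1)
    12–1: parent, skip
    visit 5 (parent 12)
      visit 11 (parent 5)
        visit 6 (parent 11)
          6–11: parent, skip
        11–5: parent, skip
      visit 2 (parent 5)
        visit 7 (parent 2)
          7–2: parent, skip
        visit 3 (parent 2)
          3–2: parent, skip
          visit 9 (parent 3)
            9–3: parent, skip
        2–5: parent, skip
      5–12: parent, skip
visit 4 (parent –)
  visit 10 (parent 4)
    10–4: parent, skip
visit 8 (parent –)
No non-parent visited neighbor found — the graph is a forest.

No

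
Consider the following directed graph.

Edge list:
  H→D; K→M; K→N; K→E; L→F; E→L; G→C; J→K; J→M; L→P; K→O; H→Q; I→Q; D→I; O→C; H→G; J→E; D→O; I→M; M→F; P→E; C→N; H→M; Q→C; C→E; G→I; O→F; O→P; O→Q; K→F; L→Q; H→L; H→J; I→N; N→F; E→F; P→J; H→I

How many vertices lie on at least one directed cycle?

8

A vertex is on a directed cycle iff it belongs to a strongly connected component of size ≥ 2 (or has a self-loop).
The vertices on cycles are {C, E, J, K, L, O, P, Q} — 8 in total.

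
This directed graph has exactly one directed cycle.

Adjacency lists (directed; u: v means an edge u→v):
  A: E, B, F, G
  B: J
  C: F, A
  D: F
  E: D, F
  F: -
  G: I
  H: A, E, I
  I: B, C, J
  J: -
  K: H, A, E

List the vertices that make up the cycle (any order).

A, C, G, I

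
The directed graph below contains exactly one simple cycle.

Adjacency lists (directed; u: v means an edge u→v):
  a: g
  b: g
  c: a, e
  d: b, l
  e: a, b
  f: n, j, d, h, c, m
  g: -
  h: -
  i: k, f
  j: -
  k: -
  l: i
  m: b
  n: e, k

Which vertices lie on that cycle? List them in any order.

DFS with gray/black marking from f:
f gray
  n gray
    e gray
      a gray
        g gray
        g black
      a black
      b gray
        b→g: g black — skip
      b black
    e black
    k gray
    k black
  n black
  j gray
  j black
  d gray
    d→b: b black — skip
    l gray
      i gray
        i→k: k black — skip
        i→f: f is gray → back edge
Back edge closes the cycle f → d → l → i → f; its vertices are {d, f, i, l}.

d, f, i, l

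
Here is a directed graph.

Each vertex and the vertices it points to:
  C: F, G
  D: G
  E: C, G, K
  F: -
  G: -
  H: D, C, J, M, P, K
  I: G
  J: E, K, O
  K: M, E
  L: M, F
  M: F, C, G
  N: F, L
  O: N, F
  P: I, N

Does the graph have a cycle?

DFS with white/gray/black marking, starting from F:
F gray
F black
C gray
  C→F: F black — skip
  G gray
  G black
C black
D gray
  D→G: G black — skip
D black
E gray
  E→C: C black — skip
  E→G: G black — skip
  K gray
    M gray
      M→F: F black — skip
      M→C: C black — skip
      M→G: G black — skip
    M black
    K→E: E is gray → back edge
Back edge found, so a cycle exists: E → K → E.

Yes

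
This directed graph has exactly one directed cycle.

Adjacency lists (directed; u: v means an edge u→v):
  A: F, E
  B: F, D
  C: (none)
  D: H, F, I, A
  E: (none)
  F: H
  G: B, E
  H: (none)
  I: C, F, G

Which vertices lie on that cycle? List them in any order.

DFS with gray/black marking from D:
D gray
  H gray
  H black
  F gray
    F→H: H black — skip
  F black
  I gray
    C gray
    C black
    I→F: F black — skip
    G gray
      B gray
        B→F: F black — skip
        B→D: D is gray → back edge
Back edge closes the cycle D → I → G → B → D; its vertices are {B, D, G, I}.

B, D, G, I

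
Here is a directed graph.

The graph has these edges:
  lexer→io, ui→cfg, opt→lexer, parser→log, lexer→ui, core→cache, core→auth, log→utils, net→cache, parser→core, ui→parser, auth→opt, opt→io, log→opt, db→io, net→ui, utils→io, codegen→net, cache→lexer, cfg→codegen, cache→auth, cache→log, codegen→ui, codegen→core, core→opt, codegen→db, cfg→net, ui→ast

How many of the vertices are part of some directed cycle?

A vertex is on a directed cycle iff it belongs to a strongly connected component of size ≥ 2 (or has a self-loop).
The vertices on cycles are {ui, cfg, log, net, opt, auth, core, cache, lexer, parser, codegen} — 11 in total.

11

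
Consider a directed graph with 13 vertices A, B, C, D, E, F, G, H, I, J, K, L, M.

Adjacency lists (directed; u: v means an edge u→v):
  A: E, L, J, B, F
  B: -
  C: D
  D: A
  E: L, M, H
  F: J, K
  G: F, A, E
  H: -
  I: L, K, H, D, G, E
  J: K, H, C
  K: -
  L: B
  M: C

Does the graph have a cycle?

DFS with white/gray/black marking, starting from I:
I gray
  L gray
    B gray
    B black
  L black
  K gray
  K black
  H gray
  H black
  D gray
    A gray
      E gray
        E→L: L black — skip
        M gray
          C gray
            C→D: D is gray → back edge
Back edge found, so a cycle exists: D → A → E → M → C → D.

Yes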